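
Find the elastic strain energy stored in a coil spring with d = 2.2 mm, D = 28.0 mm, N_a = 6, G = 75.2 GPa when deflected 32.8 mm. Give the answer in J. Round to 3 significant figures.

k = Gd⁴/(8D³N_a) = (75.2×10³)(2.2⁴)/(8·28.0³·6) = 1.6718 N/mm
U = ½kδ² = 0.5 × 1.6718 × 32.8² = 899.31 N·mm = 0.89931 J

0.899 J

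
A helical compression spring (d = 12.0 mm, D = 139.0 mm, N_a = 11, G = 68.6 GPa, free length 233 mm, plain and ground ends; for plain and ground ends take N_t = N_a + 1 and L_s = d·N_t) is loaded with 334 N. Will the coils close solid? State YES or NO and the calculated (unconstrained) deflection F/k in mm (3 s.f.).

NO, δ = 55.5 mm

k = Gd⁴/(8D³N_a) = (68.6×10³)(12.0⁴)/(8·139.0³·11) = 6.019 N/mm
N_t = 12; L_s = 12.0·12 = 144 mm; δ_solid = L₀ − L_s = 233 − 144 = 89 mm
δ = F/k = 334/6.019 = 55.491 mm
δ < δ_solid → spring does not go solid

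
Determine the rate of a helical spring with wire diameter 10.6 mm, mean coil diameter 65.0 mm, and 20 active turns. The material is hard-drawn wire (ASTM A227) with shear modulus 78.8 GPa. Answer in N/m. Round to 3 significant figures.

22600 N/m

k = Gd⁴/(8D³N_a) = (78.8×10³ × 10.6⁴) / (8 × 65.0³ × 20)
  = 9.94832e+08 / 4.394e+07 = 22.641 N/mm = 22641 N/m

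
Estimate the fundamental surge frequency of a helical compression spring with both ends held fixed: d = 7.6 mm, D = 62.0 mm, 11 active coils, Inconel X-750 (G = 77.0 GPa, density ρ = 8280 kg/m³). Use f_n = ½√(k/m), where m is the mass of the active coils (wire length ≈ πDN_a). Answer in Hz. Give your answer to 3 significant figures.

61.7 Hz

k = Gd⁴/(8D³N_a) = (77.0×10³)(7.6⁴)/(8·62.0³·11) = 12.249 N/mm = 12249 N/m
Wire length L = πDN_a = π·62.0·11 = 2142.6 mm
m = ρ·(πd²/4)·L = 8280 × 45.365×10⁻⁶ m² × 2.1426 m = 0.80479 kg
f_n = ½√(k/m) = 0.5·√(12249/0.80479) = 0.5·√(15220) = 61.684 Hz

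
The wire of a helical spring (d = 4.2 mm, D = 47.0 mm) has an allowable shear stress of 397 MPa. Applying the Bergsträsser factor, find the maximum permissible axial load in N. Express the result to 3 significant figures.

219 N

C = D/d = 47.0/4.2 = 11.1905
K_B = (4C+2)/(4C−3) = 46.762/41.762 = 1.1197
τ_max = K·8FD/(πd³) → F_max = τ_allow·πd³/(8DK)
F_max = 397·π·4.2³/(8·47.0·1.1197) = 92403/421.02 = 219.48 N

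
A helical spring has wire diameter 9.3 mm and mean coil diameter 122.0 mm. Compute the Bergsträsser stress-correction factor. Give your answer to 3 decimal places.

C = D/d = 122.0/9.3 = 13.1183
K_B = (4C+2)/(4C−3) = 54.473/49.473 = 1.1011

1.101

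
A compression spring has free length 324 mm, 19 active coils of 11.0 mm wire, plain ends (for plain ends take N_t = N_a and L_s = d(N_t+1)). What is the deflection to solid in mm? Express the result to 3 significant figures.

104 mm

N_t = 19; L_s = 11.0·20 = 220 mm
δ_solid = L₀ − L_s = 324 − 220 = 104 mm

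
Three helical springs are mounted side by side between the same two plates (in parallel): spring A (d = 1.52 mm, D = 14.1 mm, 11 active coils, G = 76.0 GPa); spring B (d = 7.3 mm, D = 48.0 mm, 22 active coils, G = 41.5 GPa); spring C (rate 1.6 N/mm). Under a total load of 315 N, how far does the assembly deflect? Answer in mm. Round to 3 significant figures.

33.9 mm

k_A = Gd⁴/(8D³N_a) = (76.0×10³)(1.52⁴)/(8·14.1³·11) = 1.6446 N/mm
k_B = Gd⁴/(8D³N_a) = (41.5×10³)(7.3⁴)/(8·48.0³·22) = 6.0548 N/mm
Parallel: k_eq = 1.6446 + 6.0548 + 1.6 = 9.2994 N/mm
δ = F/k_eq = 315/9.2994 = 33.873 mm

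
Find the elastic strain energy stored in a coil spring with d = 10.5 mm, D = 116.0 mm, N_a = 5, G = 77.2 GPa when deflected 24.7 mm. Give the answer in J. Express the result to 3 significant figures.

k = Gd⁴/(8D³N_a) = (77.2×10³)(10.5⁴)/(8·116.0³·5) = 15.029 N/mm
U = ½kδ² = 0.5 × 15.029 × 24.7² = 4584.6 N·mm = 4.5846 J

4.58 J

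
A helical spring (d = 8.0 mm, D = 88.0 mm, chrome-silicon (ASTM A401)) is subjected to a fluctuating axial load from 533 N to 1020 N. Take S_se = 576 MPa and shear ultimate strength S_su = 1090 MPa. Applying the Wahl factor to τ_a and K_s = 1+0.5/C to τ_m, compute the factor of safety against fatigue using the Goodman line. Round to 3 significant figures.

C = D/d = 88.0/8.0 = 11.0000; K_W = (4C−1)/(4C−4)+0.615/C = 1.1309; K_s = 1+0.5/C = 1.0455
F_a = (F_max−F_min)/2 = 243.5 N; F_m = (F_max+F_min)/2 = 776.5 N
τ_a = K_W·8F_aD/(πd³) = 1.1309 × 106.57 = 120.53 MPa
τ_m = K_s·8F_mD/(πd³) = 1.0455 × 339.86 = 355.3 MPa
Goodman: 1/n_f = τ_a/S_se + τ_m/S_su = 120.53/576 + 355.3/1090 = 0.20925 + 0.32597 = 0.53521
n_f = 1/0.53521 = 1.868

1.87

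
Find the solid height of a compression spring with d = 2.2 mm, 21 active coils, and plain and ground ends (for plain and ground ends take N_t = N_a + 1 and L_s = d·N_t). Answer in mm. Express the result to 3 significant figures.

plain and ground ends: N_t = N_a + 1 = 21 + 1 = 22
L_s = d·N_t = 2.2 × 22 = 48.4 mm

48.4 mm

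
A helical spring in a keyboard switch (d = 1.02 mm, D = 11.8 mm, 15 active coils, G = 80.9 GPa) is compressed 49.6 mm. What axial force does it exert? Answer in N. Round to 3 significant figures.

k = Gd⁴/(8D³N_a) = (80.9×10³)(1.02⁴)/(8·11.8³·15) = 0.44414 N/mm
F = k·δ = 0.44414 × 49.6 = 22.029 N

22.0 N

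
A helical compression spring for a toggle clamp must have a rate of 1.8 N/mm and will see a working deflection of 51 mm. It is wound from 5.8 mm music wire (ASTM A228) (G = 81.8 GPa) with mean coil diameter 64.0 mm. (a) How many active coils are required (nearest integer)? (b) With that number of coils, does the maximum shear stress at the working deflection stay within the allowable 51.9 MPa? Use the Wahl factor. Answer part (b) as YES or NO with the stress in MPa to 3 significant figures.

N_a = Gd⁴/(8D³k) = (81.8×10³)(5.8⁴)/(8·64.0³·1.8) = 24.52 → N_a = 25
Actual rate k = Gd⁴/(8D³·25) = 1.7656 N/mm
Working load F = kδ = 1.7656·51 = 90.046 N
C = 64.0/5.8 = 11.0345; K_W = (4C−1)/(4C−4)+0.615/C = 1.1305
τ_max = K_W·8FD/(πd³) = 1.1305·75.215 = 85.028 MPa
τ_max > 51.9 MPa → exceeds allowable

(a) 25 coils; (b) NO, τ_max = 85.0 MPa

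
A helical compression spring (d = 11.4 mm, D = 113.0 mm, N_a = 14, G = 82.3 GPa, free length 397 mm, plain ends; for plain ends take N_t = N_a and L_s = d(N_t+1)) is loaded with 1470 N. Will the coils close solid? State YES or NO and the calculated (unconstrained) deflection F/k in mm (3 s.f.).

NO, δ = 171 mm

k = Gd⁴/(8D³N_a) = (82.3×10³)(11.4⁴)/(8·113.0³·14) = 8.6013 N/mm
N_t = 14; L_s = 11.4·15 = 171 mm; δ_solid = L₀ − L_s = 397 − 171 = 226 mm
δ = F/k = 1470/8.6013 = 170.9 mm
δ < δ_solid → spring does not go solid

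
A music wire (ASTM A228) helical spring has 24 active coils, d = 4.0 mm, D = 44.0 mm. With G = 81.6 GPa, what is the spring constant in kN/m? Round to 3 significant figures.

k = Gd⁴/(8D³N_a) = (81.6×10³ × 4.0⁴) / (8 × 44.0³ × 24)
  = 2.08896e+07 / 1.63553e+07 = 1.2772 N/mm

1.28 kN/m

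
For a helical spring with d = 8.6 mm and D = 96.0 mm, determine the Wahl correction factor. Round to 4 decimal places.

1.1289

C = D/d = 96.0/8.6 = 11.1628
K_W = (4C−1)/(4C−4) + 0.615/C = 43.651/40.651 + 0.0551 = 1.1289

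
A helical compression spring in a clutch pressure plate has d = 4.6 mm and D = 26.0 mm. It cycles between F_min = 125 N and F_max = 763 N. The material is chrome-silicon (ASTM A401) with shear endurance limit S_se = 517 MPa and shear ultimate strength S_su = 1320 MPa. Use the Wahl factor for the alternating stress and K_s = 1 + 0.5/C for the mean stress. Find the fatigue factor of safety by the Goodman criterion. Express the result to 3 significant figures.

C = D/d = 26.0/4.6 = 5.6522; K_W = (4C−1)/(4C−4)+0.615/C = 1.2700; K_s = 1+0.5/C = 1.0885
F_a = (F_max−F_min)/2 = 319 N; F_m = (F_max+F_min)/2 = 444 N
τ_a = K_W·8F_aD/(πd³) = 1.2700 × 216.99 = 275.58 MPa
τ_m = K_s·8F_mD/(πd³) = 1.0885 × 302.01 = 328.73 MPa
Goodman: 1/n_f = τ_a/S_se + τ_m/S_su = 275.58/517 + 328.73/1320 = 0.53303 + 0.24904 = 0.78207
n_f = 1/0.78207 = 1.279

1.28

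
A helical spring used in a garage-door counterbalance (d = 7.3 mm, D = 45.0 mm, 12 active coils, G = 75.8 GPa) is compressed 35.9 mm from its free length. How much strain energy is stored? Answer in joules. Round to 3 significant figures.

k = Gd⁴/(8D³N_a) = (75.8×10³)(7.3⁴)/(8·45.0³·12) = 24.607 N/mm
U = ½kδ² = 0.5 × 24.607 × 35.9² = 15857 N·mm = 15.857 J

15.9 J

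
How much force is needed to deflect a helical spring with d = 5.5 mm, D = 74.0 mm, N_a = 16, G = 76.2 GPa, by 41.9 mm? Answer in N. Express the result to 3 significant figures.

k = Gd⁴/(8D³N_a) = (76.2×10³)(5.5⁴)/(8·74.0³·16) = 1.3443 N/mm
F = k·δ = 1.3443 × 41.9 = 56.327 N

56.3 N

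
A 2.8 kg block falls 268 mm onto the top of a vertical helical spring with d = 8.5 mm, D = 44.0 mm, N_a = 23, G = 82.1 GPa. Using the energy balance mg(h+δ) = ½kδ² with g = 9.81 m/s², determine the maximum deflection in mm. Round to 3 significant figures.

24.2 mm

k = Gd⁴/(8D³N_a) = (82.1×10³)(8.5⁴)/(8·44.0³·23) = 27.343 N/mm
W = mg = 2.8 × 9.81 = 27.468 N
½kδ² − Wδ − Wh = 0 → δ = (W + √(W² + 2kWh))/k
δ = (27.468 + √(754.49 + 402564))/27.343 = (27.468 + 635.07)/27.343 = 24.231 mm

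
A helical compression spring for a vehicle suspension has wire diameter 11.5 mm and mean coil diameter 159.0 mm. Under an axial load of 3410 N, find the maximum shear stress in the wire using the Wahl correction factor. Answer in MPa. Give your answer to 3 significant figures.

Spring index C = D/d = 159.0/11.5 = 13.8261
K_W = (4C−1)/(4C−4) + 0.615/C = 54.304/51.304 + 0.0445 = 1.1030
τ₀ = 8FD/(πd³) = 8·3410·159.0/(π·11.5³) = 4.33752e+06/4778 = 907.82 MPa
τ_max = K·τ₀ = 1.1030 × 907.82 = 1001.3 MPa

1000 MPa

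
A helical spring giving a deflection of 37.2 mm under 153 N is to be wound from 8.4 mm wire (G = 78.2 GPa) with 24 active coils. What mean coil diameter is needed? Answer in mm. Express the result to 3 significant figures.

Required rate k = F/δ = 153/37.2 = 4.1129 N/mm
D = (Gd⁴/(8N_a·k))^(1/3) = (78.2×10³·8.4⁴/(8·24·4.1129))^(1/3)
  = (493031)^(1/3) = 78.9996 mm

79.0 mm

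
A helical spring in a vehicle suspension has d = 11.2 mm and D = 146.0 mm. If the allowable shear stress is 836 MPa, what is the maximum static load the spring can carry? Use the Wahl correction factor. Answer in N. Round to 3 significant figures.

2850 N

C = D/d = 146.0/11.2 = 13.0357
K_W = (4C−1)/(4C−4) + 0.615/C = 51.143/48.143 + 0.0472 = 1.1095
τ_max = K·8FD/(πd³) → F_max = τ_allow·πd³/(8DK)
F_max = 836·π·11.2³/(8·146.0·1.1095) = 3.6899e+06/1295.9 = 2847.4 N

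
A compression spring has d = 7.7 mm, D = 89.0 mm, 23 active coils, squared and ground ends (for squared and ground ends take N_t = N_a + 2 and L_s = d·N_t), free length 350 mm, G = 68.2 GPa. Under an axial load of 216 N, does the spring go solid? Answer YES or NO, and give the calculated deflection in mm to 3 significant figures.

k = Gd⁴/(8D³N_a) = (68.2×10³)(7.7⁴)/(8·89.0³·23) = 1.8482 N/mm
N_t = 25; L_s = 7.7·25 = 192.5 mm; δ_solid = L₀ − L_s = 350 − 192.5 = 157.5 mm
δ = F/k = 216/1.8482 = 116.87 mm
δ < δ_solid → spring does not go solid

NO, δ = 117 mm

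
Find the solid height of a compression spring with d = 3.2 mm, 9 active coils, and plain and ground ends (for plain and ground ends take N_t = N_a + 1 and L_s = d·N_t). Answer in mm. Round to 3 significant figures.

plain and ground ends: N_t = N_a + 1 = 9 + 1 = 10
L_s = d·N_t = 3.2 × 10 = 32 mm

32.0 mm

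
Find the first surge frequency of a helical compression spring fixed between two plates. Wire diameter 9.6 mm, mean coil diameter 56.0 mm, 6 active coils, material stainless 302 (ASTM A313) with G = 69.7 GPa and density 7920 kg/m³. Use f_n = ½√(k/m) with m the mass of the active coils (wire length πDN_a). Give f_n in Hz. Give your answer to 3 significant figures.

170 Hz

k = Gd⁴/(8D³N_a) = (69.7×10³)(9.6⁴)/(8·56.0³·6) = 70.228 N/mm = 70228 N/m
Wire length L = πDN_a = π·56.0·6 = 1055.6 mm
m = ρ·(πd²/4)·L = 7920 × 72.382×10⁻⁶ m² × 1.0556 m = 0.60513 kg
f_n = ½√(k/m) = 0.5·√(70228/0.60513) = 0.5·√(1.1606e+05) = 170.33 Hz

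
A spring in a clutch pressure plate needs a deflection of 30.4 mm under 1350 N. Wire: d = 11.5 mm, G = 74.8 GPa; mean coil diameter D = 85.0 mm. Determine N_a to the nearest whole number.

6

Required rate k = F/δ = 1350/30.4 = 44.408 N/mm
N_a = Gd⁴/(8D³k) = (74.8×10³ × 11.5⁴)/(8 × 85.0³ × 44.408)
    = 1.30826e+09 / 2.18176e+08 = 5.996 → 6 coils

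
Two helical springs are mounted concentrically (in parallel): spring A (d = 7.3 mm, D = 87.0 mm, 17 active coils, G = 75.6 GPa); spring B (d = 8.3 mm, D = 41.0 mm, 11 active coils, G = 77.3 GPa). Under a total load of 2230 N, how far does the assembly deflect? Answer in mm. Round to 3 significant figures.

k_A = Gd⁴/(8D³N_a) = (75.6×10³)(7.3⁴)/(8·87.0³·17) = 2.3973 N/mm
k_B = Gd⁴/(8D³N_a) = (77.3×10³)(8.3⁴)/(8·41.0³·11) = 60.486 N/mm
Parallel: k_eq = 2.3973 + 60.486 = 62.884 N/mm
δ = F/k_eq = 2230/62.884 = 35.462 mm

35.5 mm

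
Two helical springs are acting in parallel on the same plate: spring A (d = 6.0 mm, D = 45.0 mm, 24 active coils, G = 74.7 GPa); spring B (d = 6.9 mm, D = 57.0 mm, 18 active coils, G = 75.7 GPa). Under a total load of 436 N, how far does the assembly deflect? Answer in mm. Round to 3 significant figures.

36.4 mm

k_A = Gd⁴/(8D³N_a) = (74.7×10³)(6.0⁴)/(8·45.0³·24) = 5.5333 N/mm
k_B = Gd⁴/(8D³N_a) = (75.7×10³)(6.9⁴)/(8·57.0³·18) = 6.4344 N/mm
Parallel: k_eq = 5.5333 + 6.4344 = 11.968 N/mm
δ = F/k_eq = 436/11.968 = 36.431 mm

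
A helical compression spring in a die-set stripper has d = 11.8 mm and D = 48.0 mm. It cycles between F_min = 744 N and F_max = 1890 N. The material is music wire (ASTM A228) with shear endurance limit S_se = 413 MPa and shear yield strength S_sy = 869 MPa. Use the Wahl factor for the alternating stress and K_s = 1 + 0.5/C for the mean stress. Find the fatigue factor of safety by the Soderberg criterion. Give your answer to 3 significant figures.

C = D/d = 48.0/11.8 = 4.0678; K_W = (4C−1)/(4C−4)+0.615/C = 1.3957; K_s = 1+0.5/C = 1.1229
F_a = (F_max−F_min)/2 = 573 N; F_m = (F_max+F_min)/2 = 1317 N
τ_a = K_W·8F_aD/(πd³) = 1.3957 × 42.628 = 59.494 MPa
τ_m = K_s·8F_mD/(πd³) = 1.1229 × 97.976 = 110.02 MPa
Soderberg: 1/n_f = τ_a/S_se + τ_m/S_sy = 59.494/413 + 110.02/869 = 0.14405 + 0.12660 = 0.27066
n_f = 1/0.27066 = 3.695

3.69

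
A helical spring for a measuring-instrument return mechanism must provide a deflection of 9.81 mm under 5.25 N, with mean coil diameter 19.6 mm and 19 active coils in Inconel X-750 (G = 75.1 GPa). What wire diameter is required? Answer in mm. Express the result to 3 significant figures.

1.69 mm

Required rate k = F/δ = 5.25/9.81 = 0.53517 N/mm
d = (8D³N_a·k / G)^(1/4) = (8·19.6³·19·0.53517 / (75.1×10³))^0.25
  = (8.1557)^0.25 = 1.6899 mm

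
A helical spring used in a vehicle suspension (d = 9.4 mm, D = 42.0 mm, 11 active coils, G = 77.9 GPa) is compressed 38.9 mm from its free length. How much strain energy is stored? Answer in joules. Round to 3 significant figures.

70.6 J

k = Gd⁴/(8D³N_a) = (77.9×10³)(9.4⁴)/(8·42.0³·11) = 93.286 N/mm
U = ½kδ² = 0.5 × 93.286 × 38.9² = 70581 N·mm = 70.581 J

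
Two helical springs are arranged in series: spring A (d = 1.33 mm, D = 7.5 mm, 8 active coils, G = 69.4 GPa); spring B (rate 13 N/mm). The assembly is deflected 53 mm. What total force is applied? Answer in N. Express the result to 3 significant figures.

k_A = Gd⁴/(8D³N_a) = (69.4×10³)(1.33⁴)/(8·7.5³·8) = 8.0427 N/mm
Series: 1/k_eq = 1/8.0427 + 1/13 = 0.20126; k_eq = 4.9687 N/mm
F = k_eq·δ = 4.9687·53 = 263.34 N

263 N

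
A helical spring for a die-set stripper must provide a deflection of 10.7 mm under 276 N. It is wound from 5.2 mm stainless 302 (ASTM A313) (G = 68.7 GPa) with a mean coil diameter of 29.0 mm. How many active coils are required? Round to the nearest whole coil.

10

Required rate k = F/δ = 276/10.7 = 25.794 N/mm
N_a = Gd⁴/(8D³k) = (68.7×10³ × 5.2⁴)/(8 × 29.0³ × 25.794)
    = 5.02308e+07 / 5.0328e+06 = 9.981 → 10 coils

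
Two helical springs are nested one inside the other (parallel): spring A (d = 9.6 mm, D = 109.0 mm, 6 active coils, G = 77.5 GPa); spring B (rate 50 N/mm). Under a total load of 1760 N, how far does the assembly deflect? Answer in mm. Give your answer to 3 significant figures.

k_A = Gd⁴/(8D³N_a) = (77.5×10³)(9.6⁴)/(8·109.0³·6) = 10.589 N/mm
Parallel: k_eq = 10.589 + 50 = 60.589 N/mm
δ = F/k_eq = 1760/60.589 = 29.048 mm

29.0 mm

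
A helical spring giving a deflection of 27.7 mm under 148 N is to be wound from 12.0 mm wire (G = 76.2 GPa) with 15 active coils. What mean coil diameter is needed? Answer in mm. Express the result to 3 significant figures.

135 mm

Required rate k = F/δ = 148/27.7 = 5.343 N/mm
D = (Gd⁴/(8N_a·k))^(1/3) = (76.2×10³·12.0⁴/(8·15·5.343))^(1/3)
  = (2.46443e+06)^(1/3) = 135.0742 mm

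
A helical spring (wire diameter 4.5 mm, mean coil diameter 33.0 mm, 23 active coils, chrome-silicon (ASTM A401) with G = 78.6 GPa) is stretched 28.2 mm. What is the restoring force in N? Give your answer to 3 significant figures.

k = Gd⁴/(8D³N_a) = (78.6×10³)(4.5⁴)/(8·33.0³·23) = 4.8743 N/mm
F = k·δ = 4.8743 × 28.2 = 137.46 N

137 N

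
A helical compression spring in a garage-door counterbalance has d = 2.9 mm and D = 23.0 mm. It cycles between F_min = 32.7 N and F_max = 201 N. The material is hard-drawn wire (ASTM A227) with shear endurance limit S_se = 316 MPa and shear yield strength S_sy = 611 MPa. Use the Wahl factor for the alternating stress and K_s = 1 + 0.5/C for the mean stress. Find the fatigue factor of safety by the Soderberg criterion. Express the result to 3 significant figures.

C = D/d = 23.0/2.9 = 7.9310; K_W = (4C−1)/(4C−4)+0.615/C = 1.1858; K_s = 1+0.5/C = 1.0630
F_a = (F_max−F_min)/2 = 84.15 N; F_m = (F_max+F_min)/2 = 116.85 N
τ_a = K_W·8F_aD/(πd³) = 1.1858 × 202.08 = 239.62 MPa
τ_m = K_s·8F_mD/(πd³) = 1.0630 × 280.61 = 298.3 MPa
Soderberg: 1/n_f = τ_a/S_se + τ_m/S_sy = 239.62/316 + 298.3/611 = 0.75829 + 0.48822 = 1.2465
n_f = 1/1.2465 = 0.8022

0.802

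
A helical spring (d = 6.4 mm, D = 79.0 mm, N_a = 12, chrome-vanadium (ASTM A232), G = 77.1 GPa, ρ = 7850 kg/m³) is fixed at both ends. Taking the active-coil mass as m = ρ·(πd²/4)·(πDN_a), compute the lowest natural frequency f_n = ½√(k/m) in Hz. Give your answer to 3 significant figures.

30.1 Hz

k = Gd⁴/(8D³N_a) = (77.1×10³)(6.4⁴)/(8·79.0³·12) = 2.7329 N/mm = 2732.9 N/m
Wire length L = πDN_a = π·79.0·12 = 2978.2 mm
m = ρ·(πd²/4)·L = 7850 × 32.17×10⁻⁶ m² × 2.9782 m = 0.7521 kg
f_n = ½√(k/m) = 0.5·√(2732.9/0.7521) = 0.5·√(3633.7) = 30.14 Hz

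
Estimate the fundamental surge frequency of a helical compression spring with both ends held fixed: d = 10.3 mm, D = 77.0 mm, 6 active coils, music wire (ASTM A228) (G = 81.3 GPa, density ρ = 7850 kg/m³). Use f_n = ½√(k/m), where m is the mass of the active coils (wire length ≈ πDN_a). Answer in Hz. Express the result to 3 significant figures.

k = Gd⁴/(8D³N_a) = (81.3×10³)(10.3⁴)/(8·77.0³·6) = 41.757 N/mm = 41757 N/m
Wire length L = πDN_a = π·77.0·6 = 1451.4 mm
m = ρ·(πd²/4)·L = 7850 × 83.323×10⁻⁶ m² × 1.4514 m = 0.94935 kg
f_n = ½√(k/m) = 0.5·√(41757/0.94935) = 0.5·√(43985) = 104.86 Hz

105 Hz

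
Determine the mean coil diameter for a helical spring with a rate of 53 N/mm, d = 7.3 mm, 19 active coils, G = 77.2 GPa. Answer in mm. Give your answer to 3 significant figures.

30.1 mm

D = (Gd⁴/(8N_a·k))^(1/3) = (77.2×10³·7.3⁴/(8·19·53))^(1/3)
  = (27213.8)^(1/3) = 30.0790 mm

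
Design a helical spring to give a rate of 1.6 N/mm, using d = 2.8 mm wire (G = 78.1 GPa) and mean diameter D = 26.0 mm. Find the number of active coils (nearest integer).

21

N_a = Gd⁴/(8D³k) = (78.1×10³ × 2.8⁴)/(8 × 26.0³ × 1.6)
    = 4.80046e+06 / 224973 = 21.34 → 21 coils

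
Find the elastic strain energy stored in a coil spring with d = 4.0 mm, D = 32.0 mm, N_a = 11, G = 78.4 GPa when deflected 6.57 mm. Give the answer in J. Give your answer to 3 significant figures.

0.150 J

k = Gd⁴/(8D³N_a) = (78.4×10³)(4.0⁴)/(8·32.0³·11) = 6.9602 N/mm
U = ½kδ² = 0.5 × 6.9602 × 6.57² = 150.22 N·mm = 0.15022 J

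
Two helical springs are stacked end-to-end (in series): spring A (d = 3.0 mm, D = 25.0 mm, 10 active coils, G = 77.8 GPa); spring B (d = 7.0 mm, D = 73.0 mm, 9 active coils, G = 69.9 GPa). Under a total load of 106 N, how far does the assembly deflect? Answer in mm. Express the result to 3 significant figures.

k_A = Gd⁴/(8D³N_a) = (77.8×10³)(3.0⁴)/(8·25.0³·10) = 5.0414 N/mm
k_B = Gd⁴/(8D³N_a) = (69.9×10³)(7.0⁴)/(8·73.0³·9) = 5.992 N/mm
Series: 1/k_eq = 1/5.0414 + 1/5.992 = 0.36525; k_eq = 2.7379 N/mm
δ = F/k_eq = 106/2.7379 = 38.716 mm

38.7 mm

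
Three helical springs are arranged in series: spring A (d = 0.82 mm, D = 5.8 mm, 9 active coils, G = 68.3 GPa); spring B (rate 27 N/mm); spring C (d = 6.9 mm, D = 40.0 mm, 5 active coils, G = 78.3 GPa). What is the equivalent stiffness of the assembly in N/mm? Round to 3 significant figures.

k_A = Gd⁴/(8D³N_a) = (68.3×10³)(0.82⁴)/(8·5.8³·9) = 2.1982 N/mm
k_C = Gd⁴/(8D³N_a) = (78.3×10³)(6.9⁴)/(8·40.0³·5) = 69.33 N/mm
Series: 1/k_eq = 1/2.1982 + 1/27 + 1/69.33 = 0.50639; k_eq = 1.9748 N/mm

1.97 N/mm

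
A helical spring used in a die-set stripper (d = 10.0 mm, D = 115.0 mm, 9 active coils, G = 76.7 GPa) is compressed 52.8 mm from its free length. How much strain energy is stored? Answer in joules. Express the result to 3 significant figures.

9.76 J

k = Gd⁴/(8D³N_a) = (76.7×10³)(10.0⁴)/(8·115.0³·9) = 7.0044 N/mm
U = ½kδ² = 0.5 × 7.0044 × 52.8² = 9763.5 N·mm = 9.7635 J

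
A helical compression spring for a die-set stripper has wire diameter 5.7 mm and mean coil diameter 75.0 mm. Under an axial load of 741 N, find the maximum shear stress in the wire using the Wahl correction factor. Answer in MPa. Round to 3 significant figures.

Spring index C = D/d = 75.0/5.7 = 13.1579
K_W = (4C−1)/(4C−4) + 0.615/C = 51.632/48.632 + 0.0467 = 1.1084
τ₀ = 8FD/(πd³) = 8·741·75.0/(π·5.7³) = 444600/581.8 = 764.18 MPa
τ_max = K·τ₀ = 1.1084 × 764.18 = 847.04 MPa

847 MPa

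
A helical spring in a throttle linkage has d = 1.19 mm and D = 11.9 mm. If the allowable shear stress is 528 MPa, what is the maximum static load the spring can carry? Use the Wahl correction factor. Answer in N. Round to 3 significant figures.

25.6 N

C = D/d = 11.9/1.19 = 10.0000
K_W = (4C−1)/(4C−4) + 0.615/C = 39.000/36.000 + 0.0615 = 1.1448
τ_max = K·8FD/(πd³) → F_max = τ_allow·πd³/(8DK)
F_max = 528·π·1.19³/(8·11.9·1.1448) = 2795.3/108.99 = 25.648 N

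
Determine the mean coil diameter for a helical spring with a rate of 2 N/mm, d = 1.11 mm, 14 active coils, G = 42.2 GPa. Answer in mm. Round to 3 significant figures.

6.59 mm

D = (Gd⁴/(8N_a·k))^(1/3) = (42.2×10³·1.11⁴/(8·14·2))^(1/3)
  = (285.994)^(1/3) = 6.5885 mm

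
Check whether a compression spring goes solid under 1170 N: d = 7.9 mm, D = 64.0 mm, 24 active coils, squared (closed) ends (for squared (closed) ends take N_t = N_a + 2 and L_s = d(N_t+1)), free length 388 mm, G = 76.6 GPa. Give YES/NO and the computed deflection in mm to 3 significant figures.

YES, δ = 197 mm

k = Gd⁴/(8D³N_a) = (76.6×10³)(7.9⁴)/(8·64.0³·24) = 5.9278 N/mm
N_t = 26; L_s = 7.9·27 = 213.3 mm; δ_solid = L₀ − L_s = 388 − 213.3 = 174.7 mm
δ = F/k = 1170/5.9278 = 197.37 mm
δ ≥ δ_solid → spring goes solid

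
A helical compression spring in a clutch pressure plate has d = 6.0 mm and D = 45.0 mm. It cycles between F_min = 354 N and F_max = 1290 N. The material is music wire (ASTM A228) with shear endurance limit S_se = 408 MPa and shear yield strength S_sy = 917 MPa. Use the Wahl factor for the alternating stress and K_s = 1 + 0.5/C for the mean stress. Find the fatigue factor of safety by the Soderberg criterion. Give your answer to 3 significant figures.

C = D/d = 45.0/6.0 = 7.5000; K_W = (4C−1)/(4C−4)+0.615/C = 1.1974; K_s = 1+0.5/C = 1.0667
F_a = (F_max−F_min)/2 = 468 N; F_m = (F_max+F_min)/2 = 822 N
τ_a = K_W·8F_aD/(πd³) = 1.1974 × 248.28 = 297.29 MPa
τ_m = K_s·8F_mD/(πd³) = 1.0667 × 436.08 = 465.16 MPa
Soderberg: 1/n_f = τ_a/S_se + τ_m/S_sy = 297.29/408 + 465.16/917 = 0.72865 + 0.50726 = 1.2359
n_f = 1/1.2359 = 0.8091

0.809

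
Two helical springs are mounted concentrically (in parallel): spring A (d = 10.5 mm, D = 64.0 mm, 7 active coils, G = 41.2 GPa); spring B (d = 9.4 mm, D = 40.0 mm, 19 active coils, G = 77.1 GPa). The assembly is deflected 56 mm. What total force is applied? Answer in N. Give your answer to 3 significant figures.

5380 N

k_A = Gd⁴/(8D³N_a) = (41.2×10³)(10.5⁴)/(8·64.0³·7) = 34.114 N/mm
k_B = Gd⁴/(8D³N_a) = (77.1×10³)(9.4⁴)/(8·40.0³·19) = 61.879 N/mm
Parallel: k_eq = 34.114 + 61.879 = 95.992 N/mm
F = k_eq·δ = 95.992·56 = 5375.6 N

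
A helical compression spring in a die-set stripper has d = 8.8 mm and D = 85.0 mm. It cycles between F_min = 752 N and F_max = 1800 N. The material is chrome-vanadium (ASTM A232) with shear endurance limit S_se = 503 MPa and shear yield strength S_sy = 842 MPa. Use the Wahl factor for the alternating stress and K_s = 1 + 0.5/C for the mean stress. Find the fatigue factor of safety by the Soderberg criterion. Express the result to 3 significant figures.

C = D/d = 85.0/8.8 = 9.6591; K_W = (4C−1)/(4C−4)+0.615/C = 1.1503; K_s = 1+0.5/C = 1.0518
F_a = (F_max−F_min)/2 = 524 N; F_m = (F_max+F_min)/2 = 1276 N
τ_a = K_W·8F_aD/(πd³) = 1.1503 × 166.43 = 191.45 MPa
τ_m = K_s·8F_mD/(πd³) = 1.0518 × 405.29 = 426.27 MPa
Soderberg: 1/n_f = τ_a/S_se + τ_m/S_sy = 191.45/503 + 426.27/842 = 0.38061 + 0.50625 = 0.88686
n_f = 1/0.88686 = 1.128

1.13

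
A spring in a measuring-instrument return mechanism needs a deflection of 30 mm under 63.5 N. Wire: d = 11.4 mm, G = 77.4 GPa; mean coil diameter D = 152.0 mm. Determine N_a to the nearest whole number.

Required rate k = F/δ = 63.5/30 = 2.1167 N/mm
N_a = Gd⁴/(8D³k) = (77.4×10³ × 11.4⁴)/(8 × 152.0³ × 2.1167)
    = 1.30726e+09 / 5.94666e+07 = 21.98 → 22 coils

22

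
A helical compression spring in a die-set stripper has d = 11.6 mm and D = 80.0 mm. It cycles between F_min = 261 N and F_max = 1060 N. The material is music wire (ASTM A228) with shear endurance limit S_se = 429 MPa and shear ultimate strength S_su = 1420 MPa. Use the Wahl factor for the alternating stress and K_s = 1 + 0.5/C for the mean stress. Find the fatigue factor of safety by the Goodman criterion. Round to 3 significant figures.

C = D/d = 80.0/11.6 = 6.8966; K_W = (4C−1)/(4C−4)+0.615/C = 1.2164; K_s = 1+0.5/C = 1.0725
F_a = (F_max−F_min)/2 = 399.5 N; F_m = (F_max+F_min)/2 = 660.5 N
τ_a = K_W·8F_aD/(πd³) = 1.2164 × 52.14 = 63.422 MPa
τ_m = K_s·8F_mD/(πd³) = 1.0725 × 86.204 = 92.454 MPa
Goodman: 1/n_f = τ_a/S_se + τ_m/S_su = 63.422/429 + 92.454/1420 = 0.14784 + 0.06511 = 0.21294
n_f = 1/0.21294 = 4.696

4.70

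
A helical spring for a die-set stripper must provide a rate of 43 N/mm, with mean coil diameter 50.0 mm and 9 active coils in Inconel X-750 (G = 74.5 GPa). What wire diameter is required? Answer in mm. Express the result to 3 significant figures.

d = (8D³N_a·k / G)^(1/4) = (8·50.0³·9·43 / (74.5×10³))^0.25
  = (5194.6)^0.25 = 8.4896 mm

8.49 mm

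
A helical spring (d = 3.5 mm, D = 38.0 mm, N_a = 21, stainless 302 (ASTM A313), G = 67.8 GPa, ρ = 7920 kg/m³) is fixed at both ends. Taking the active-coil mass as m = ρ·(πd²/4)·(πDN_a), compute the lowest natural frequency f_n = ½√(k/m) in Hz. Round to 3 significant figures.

38.0 Hz

k = Gd⁴/(8D³N_a) = (67.8×10³)(3.5⁴)/(8·38.0³·21) = 1.1037 N/mm = 1103.7 N/m
Wire length L = πDN_a = π·38.0·21 = 2507 mm
m = ρ·(πd²/4)·L = 7920 × 9.6211×10⁻⁶ m² × 2.507 m = 0.19103 kg
f_n = ½√(k/m) = 0.5·√(1103.7/0.19103) = 0.5·√(5777.5) = 38.005 Hz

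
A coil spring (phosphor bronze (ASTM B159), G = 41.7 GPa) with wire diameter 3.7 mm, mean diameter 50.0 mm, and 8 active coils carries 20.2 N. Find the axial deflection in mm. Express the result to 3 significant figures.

k = Gd⁴/(8D³N_a) = (41.7×10³)(3.7⁴)/(8·50.0³·8) = 0.97691 N/mm
δ = F/k = 20.2 / 0.97691 = 20.678 mm

20.7 mm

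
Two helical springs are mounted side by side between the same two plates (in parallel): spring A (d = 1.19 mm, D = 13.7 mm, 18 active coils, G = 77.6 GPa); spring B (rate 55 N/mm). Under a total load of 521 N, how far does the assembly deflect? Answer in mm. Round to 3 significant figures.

9.40 mm

k_A = Gd⁴/(8D³N_a) = (77.6×10³)(1.19⁴)/(8·13.7³·18) = 0.42027 N/mm
Parallel: k_eq = 0.42027 + 55 = 55.42 N/mm
δ = F/k_eq = 521/55.42 = 9.4009 mm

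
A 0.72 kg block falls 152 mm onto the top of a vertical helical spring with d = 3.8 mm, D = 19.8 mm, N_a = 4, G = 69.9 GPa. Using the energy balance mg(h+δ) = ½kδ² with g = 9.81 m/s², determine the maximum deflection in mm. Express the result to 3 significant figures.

k = Gd⁴/(8D³N_a) = (69.9×10³)(3.8⁴)/(8·19.8³·4) = 58.677 N/mm
W = mg = 0.72 × 9.81 = 7.0632 N
½kδ² − Wδ − Wh = 0 → δ = (W + √(W² + 2kWh))/k
δ = (7.0632 + √(49.889 + 125991))/58.677 = (7.0632 + 355.02)/58.677 = 6.1709 mm

6.17 mm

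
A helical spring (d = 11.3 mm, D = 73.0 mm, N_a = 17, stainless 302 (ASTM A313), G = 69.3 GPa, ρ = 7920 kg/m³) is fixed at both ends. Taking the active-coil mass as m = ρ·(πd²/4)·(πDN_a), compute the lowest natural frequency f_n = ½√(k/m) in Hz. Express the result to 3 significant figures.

41.5 Hz

k = Gd⁴/(8D³N_a) = (69.3×10³)(11.3⁴)/(8·73.0³·17) = 21.357 N/mm = 21357 N/m
Wire length L = πDN_a = π·73.0·17 = 3898.7 mm
m = ρ·(πd²/4)·L = 7920 × 100.29×10⁻⁶ m² × 3.8987 m = 3.0967 kg
f_n = ½√(k/m) = 0.5·√(21357/3.0967) = 0.5·√(6896.8) = 41.523 Hz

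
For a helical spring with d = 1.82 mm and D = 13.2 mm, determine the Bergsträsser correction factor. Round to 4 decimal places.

1.1922

C = D/d = 13.2/1.82 = 7.2527
K_B = (4C+2)/(4C−3) = 31.011/26.011 = 1.1922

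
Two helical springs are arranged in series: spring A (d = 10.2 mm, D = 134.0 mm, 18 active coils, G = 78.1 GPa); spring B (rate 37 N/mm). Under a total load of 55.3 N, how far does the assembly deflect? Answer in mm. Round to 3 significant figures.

24.2 mm

k_A = Gd⁴/(8D³N_a) = (78.1×10³)(10.2⁴)/(8·134.0³·18) = 2.4399 N/mm
Series: 1/k_eq = 1/2.4399 + 1/37 = 0.43688; k_eq = 2.289 N/mm
δ = F/k_eq = 55.3/2.289 = 24.159 mm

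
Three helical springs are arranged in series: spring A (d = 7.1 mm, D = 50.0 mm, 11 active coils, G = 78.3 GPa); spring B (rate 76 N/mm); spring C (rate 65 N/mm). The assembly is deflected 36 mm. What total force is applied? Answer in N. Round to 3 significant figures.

429 N

k_A = Gd⁴/(8D³N_a) = (78.3×10³)(7.1⁴)/(8·50.0³·11) = 18.088 N/mm
Series: 1/k_eq = 1/18.088 + 1/76 + 1/65 = 0.083826; k_eq = 11.929 N/mm
F = k_eq·δ = 11.929·36 = 429.46 N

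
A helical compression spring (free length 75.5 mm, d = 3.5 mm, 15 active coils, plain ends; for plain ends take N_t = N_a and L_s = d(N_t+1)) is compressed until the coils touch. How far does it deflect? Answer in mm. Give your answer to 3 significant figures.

19.5 mm

N_t = 15; L_s = 3.5·16 = 56 mm
δ_solid = L₀ − L_s = 75.5 − 56 = 19.5 mm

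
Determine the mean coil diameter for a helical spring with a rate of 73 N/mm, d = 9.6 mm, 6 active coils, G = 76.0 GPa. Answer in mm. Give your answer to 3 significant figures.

56.9 mm

D = (Gd⁴/(8N_a·k))^(1/3) = (76.0×10³·9.6⁴/(8·6·73))^(1/3)
  = (184219)^(1/3) = 56.8999 mm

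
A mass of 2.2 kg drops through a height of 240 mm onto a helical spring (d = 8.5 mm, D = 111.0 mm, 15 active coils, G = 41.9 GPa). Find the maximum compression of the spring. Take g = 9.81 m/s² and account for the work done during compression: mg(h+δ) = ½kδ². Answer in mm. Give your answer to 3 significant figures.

106 mm

k = Gd⁴/(8D³N_a) = (41.9×10³)(8.5⁴)/(8·111.0³·15) = 1.3327 N/mm
W = mg = 2.2 × 9.81 = 21.582 N
½kδ² − Wδ − Wh = 0 → δ = (W + √(W² + 2kWh))/k
δ = (21.582 + √(465.78 + 13806.1))/1.3327 = (21.582 + 119.47)/1.3327 = 105.83 mm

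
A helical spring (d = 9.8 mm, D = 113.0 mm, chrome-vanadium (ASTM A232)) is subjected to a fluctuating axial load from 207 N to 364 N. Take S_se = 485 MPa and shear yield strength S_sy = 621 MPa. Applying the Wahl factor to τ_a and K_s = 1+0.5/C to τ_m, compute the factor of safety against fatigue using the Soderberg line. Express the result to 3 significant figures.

C = D/d = 113.0/9.8 = 11.5306; K_W = (4C−1)/(4C−4)+0.615/C = 1.1246; K_s = 1+0.5/C = 1.0434
F_a = (F_max−F_min)/2 = 78.5 N; F_m = (F_max+F_min)/2 = 285.5 N
τ_a = K_W·8F_aD/(πd³) = 1.1246 × 24 = 26.989 MPa
τ_m = K_s·8F_mD/(πd³) = 1.0434 × 87.286 = 91.071 MPa
Soderberg: 1/n_f = τ_a/S_se + τ_m/S_sy = 26.989/485 + 91.071/621 = 0.05565 + 0.14665 = 0.2023
n_f = 1/0.2023 = 4.943

4.94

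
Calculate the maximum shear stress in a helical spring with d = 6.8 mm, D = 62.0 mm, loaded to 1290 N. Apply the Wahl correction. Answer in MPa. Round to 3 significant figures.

Spring index C = D/d = 62.0/6.8 = 9.1176
K_W = (4C−1)/(4C−4) + 0.615/C = 35.471/32.471 + 0.0675 = 1.1598
τ₀ = 8FD/(πd³) = 8·1290·62.0/(π·6.8³) = 639840/987.82 = 647.73 MPa
τ_max = K·τ₀ = 1.1598 × 647.73 = 751.27 MPa

751 MPa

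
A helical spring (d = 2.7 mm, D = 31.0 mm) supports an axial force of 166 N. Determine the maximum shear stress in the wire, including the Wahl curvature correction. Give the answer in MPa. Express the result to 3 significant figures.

749 MPa

Spring index C = D/d = 31.0/2.7 = 11.4815
K_W = (4C−1)/(4C−4) + 0.615/C = 44.926/41.926 + 0.0536 = 1.1251
τ₀ = 8FD/(πd³) = 8·166·31.0/(π·2.7³) = 41168/61.836 = 665.76 MPa
τ_max = K·τ₀ = 1.1251 × 665.76 = 749.06 MPa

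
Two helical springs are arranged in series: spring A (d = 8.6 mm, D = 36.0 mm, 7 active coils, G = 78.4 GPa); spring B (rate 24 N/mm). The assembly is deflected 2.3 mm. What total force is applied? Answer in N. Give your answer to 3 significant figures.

48.2 N

k_A = Gd⁴/(8D³N_a) = (78.4×10³)(8.6⁴)/(8·36.0³·7) = 164.14 N/mm
Series: 1/k_eq = 1/164.14 + 1/24 = 0.047759; k_eq = 20.938 N/mm
F = k_eq·δ = 20.938·2.3 = 48.158 N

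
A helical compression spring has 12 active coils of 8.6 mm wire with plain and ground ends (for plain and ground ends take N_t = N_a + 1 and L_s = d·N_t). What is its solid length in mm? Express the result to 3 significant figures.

112 mm

plain and ground ends: N_t = N_a + 1 = 12 + 1 = 13
L_s = d·N_t = 8.6 × 13 = 111.8 mm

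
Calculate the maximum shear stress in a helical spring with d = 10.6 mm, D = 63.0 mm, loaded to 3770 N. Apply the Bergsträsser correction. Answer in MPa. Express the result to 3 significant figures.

630 MPa

Spring index C = D/d = 63.0/10.6 = 5.9434
K_B = (4C+2)/(4C−3) = 25.774/20.774 = 1.2407
τ₀ = 8FD/(πd³) = 8·3770·63.0/(π·10.6³) = 1.90008e+06/3741.7 = 507.81 MPa
τ_max = K·τ₀ = 1.2407 × 507.81 = 630.04 MPa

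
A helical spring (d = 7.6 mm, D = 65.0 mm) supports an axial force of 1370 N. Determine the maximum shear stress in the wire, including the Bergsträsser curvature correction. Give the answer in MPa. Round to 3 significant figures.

Spring index C = D/d = 65.0/7.6 = 8.5526
K_B = (4C+2)/(4C−3) = 36.211/31.211 = 1.1602
τ₀ = 8FD/(πd³) = 8·1370·65.0/(π·7.6³) = 712400/1379.1 = 516.57 MPa
τ_max = K·τ₀ = 1.1602 × 516.57 = 599.33 MPa

599 MPa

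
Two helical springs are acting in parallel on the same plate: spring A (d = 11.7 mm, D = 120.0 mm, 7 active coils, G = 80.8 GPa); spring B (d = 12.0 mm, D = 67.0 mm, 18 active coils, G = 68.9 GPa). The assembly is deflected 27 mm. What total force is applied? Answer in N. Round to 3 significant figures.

1310 N

k_A = Gd⁴/(8D³N_a) = (80.8×10³)(11.7⁴)/(8·120.0³·7) = 15.647 N/mm
k_B = Gd⁴/(8D³N_a) = (68.9×10³)(12.0⁴)/(8·67.0³·18) = 32.988 N/mm
Parallel: k_eq = 15.647 + 32.988 = 48.635 N/mm
F = k_eq·δ = 48.635·27 = 1313.1 N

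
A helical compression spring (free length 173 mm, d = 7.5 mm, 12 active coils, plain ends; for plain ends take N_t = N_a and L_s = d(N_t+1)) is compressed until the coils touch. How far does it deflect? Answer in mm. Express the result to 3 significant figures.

75.5 mm

N_t = 12; L_s = 7.5·13 = 97.5 mm
δ_solid = L₀ − L_s = 173 − 97.5 = 75.5 mm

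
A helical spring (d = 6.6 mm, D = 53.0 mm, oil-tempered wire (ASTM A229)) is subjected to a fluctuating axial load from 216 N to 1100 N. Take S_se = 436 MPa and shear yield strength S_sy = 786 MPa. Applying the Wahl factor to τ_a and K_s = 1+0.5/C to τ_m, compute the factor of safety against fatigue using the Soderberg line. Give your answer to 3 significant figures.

C = D/d = 53.0/6.6 = 8.0303; K_W = (4C−1)/(4C−4)+0.615/C = 1.1833; K_s = 1+0.5/C = 1.0623
F_a = (F_max−F_min)/2 = 442 N; F_m = (F_max+F_min)/2 = 658 N
τ_a = K_W·8F_aD/(πd³) = 1.1833 × 207.49 = 245.52 MPa
τ_m = K_s·8F_mD/(πd³) = 1.0623 × 308.89 = 328.13 MPa
Soderberg: 1/n_f = τ_a/S_se + τ_m/S_sy = 245.52/436 + 328.13/786 = 0.56312 + 0.41746 = 0.98059
n_f = 1/0.98059 = 1.02

1.02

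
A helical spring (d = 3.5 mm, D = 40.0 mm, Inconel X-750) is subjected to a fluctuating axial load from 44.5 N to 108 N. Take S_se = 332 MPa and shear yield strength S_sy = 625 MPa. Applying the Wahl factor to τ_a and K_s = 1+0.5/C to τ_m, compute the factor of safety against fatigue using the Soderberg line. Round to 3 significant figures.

1.79

C = D/d = 40.0/3.5 = 11.4286; K_W = (4C−1)/(4C−4)+0.615/C = 1.1257; K_s = 1+0.5/C = 1.0437
F_a = (F_max−F_min)/2 = 31.75 N; F_m = (F_max+F_min)/2 = 76.25 N
τ_a = K_W·8F_aD/(πd³) = 1.1257 × 75.429 = 84.913 MPa
τ_m = K_s·8F_mD/(πd³) = 1.0437 × 181.15 = 189.07 MPa
Soderberg: 1/n_f = τ_a/S_se + τ_m/S_sy = 84.913/332 + 189.07/625 = 0.25576 + 0.30252 = 0.55828
n_f = 1/0.55828 = 1.791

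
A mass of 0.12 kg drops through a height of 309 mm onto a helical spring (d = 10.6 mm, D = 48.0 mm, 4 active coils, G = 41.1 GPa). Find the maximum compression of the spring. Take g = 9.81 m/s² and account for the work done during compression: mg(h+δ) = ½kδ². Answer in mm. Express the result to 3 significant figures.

2.24 mm

k = Gd⁴/(8D³N_a) = (41.1×10³)(10.6⁴)/(8·48.0³·4) = 146.62 N/mm
W = mg = 0.12 × 9.81 = 1.1772 N
½kδ² − Wδ − Wh = 0 → δ = (W + √(W² + 2kWh))/k
δ = (1.1772 + √(1.3858 + 106667))/146.62 = (1.1772 + 326.6)/146.62 = 2.2356 mm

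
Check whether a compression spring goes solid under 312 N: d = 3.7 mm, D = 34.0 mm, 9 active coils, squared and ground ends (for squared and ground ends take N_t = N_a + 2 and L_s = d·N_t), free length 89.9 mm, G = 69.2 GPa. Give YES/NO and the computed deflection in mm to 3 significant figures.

k = Gd⁴/(8D³N_a) = (69.2×10³)(3.7⁴)/(8·34.0³·9) = 4.5829 N/mm
N_t = 11; L_s = 3.7·11 = 40.7 mm; δ_solid = L₀ − L_s = 89.9 − 40.7 = 49.2 mm
δ = F/k = 312/4.5829 = 68.079 mm
δ ≥ δ_solid → spring goes solid

YES, δ = 68.1 mm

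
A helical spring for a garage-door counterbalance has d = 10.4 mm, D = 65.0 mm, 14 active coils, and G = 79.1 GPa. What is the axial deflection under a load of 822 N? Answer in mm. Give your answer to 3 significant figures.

k = Gd⁴/(8D³N_a) = (79.1×10³)(10.4⁴)/(8·65.0³·14) = 30.085 N/mm
δ = F/k = 822 / 30.085 = 27.322 mm

27.3 mm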